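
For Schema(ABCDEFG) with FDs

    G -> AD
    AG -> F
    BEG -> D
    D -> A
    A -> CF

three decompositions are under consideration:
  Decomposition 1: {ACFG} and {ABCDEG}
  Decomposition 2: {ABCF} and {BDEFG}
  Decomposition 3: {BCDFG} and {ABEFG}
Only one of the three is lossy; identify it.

Decomposition 2

Decomposition 1: common = {ACG}, closure = {ACDFG} → lossless.
Decomposition 2: common = {BF}, closure = {BF} → lossy.
Decomposition 3: common = {BFG}, closure = {ABCDFG} → lossless.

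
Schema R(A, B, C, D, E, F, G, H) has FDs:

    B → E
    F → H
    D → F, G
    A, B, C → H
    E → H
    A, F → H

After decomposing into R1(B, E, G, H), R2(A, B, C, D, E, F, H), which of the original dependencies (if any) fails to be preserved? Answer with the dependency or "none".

D → F, G

Check D → F, G: no single fragment contains all of {D, F, G}, and the restricted closure of {D} across the fragments never reaches {F, G}.
B → E is preserved.
F → H is preserved.
A, B, C → H is preserved.
E → H is preserved.
A, F → H is preserved.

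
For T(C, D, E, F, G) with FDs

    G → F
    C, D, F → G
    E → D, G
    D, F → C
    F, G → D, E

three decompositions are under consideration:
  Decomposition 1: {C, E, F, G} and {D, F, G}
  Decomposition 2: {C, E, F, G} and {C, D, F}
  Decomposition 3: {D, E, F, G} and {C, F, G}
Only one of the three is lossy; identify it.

Decomposition 1: common = {F, G}, closure = {C, D, E, F, G} → lossless.
Decomposition 2: common = {C, F}, closure = {C, F} → lossy.
Decomposition 3: common = {F, G}, closure = {C, D, E, F, G} → lossless.

Decomposition 2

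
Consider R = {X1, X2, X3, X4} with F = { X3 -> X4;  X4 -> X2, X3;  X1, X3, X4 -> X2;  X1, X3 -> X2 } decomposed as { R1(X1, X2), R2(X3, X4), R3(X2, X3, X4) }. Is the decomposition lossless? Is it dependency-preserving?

lossy but dependency-preserving

Lossless test (chase): Rows 2 and 3 agree on X4; apply X4→X2, X3 and equate their X2, X3 entries. No row becomes fully distinguished — the join is lossy.
Dependency preservation: X1, X3, X4 → X2; X1, X3 → X2 are not contained in any single fragment, but the restricted closure of each left-hand side across the fragments still reaches the right-hand side; the remaining FDs each lie inside some fragment. All dependencies are preserved.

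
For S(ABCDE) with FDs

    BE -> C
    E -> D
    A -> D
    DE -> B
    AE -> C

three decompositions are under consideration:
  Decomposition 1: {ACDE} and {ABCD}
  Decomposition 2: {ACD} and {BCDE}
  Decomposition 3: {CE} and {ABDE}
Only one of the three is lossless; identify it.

Decomposition 3

Decomposition 1: common = {ACD}, closure = {ACD} → lossy.
Decomposition 2: common = {CD}, closure = {CD} → lossy.
Decomposition 3: common = {E}, closure = {BCDE} → lossless.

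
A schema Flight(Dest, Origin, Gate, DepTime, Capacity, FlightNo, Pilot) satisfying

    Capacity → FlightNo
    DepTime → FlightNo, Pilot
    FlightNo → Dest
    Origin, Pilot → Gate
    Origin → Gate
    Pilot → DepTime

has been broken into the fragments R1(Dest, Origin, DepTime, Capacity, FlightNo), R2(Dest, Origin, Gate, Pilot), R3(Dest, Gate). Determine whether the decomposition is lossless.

Chase test. Columns are Dest, Origin, Gate, DepTime, Capacity, FlightNo, Pilot; row i has aⱼ where attribute j ∈ Ri, else bᵢⱼ.
Initial tableau (one row per fragment):
  row 1: a1 a2 b13 a4 a5 a6 b17
  row 2: a1 a2 a3 b24 b25 b26 a7
  row 3: a1 b32 a3 b34 b35 b36 b37
Rows 1 and 2 agree on Origin; apply Origin→Gate and equate their Gate entries.
No row becomes fully distinguished — the join is lossy.

No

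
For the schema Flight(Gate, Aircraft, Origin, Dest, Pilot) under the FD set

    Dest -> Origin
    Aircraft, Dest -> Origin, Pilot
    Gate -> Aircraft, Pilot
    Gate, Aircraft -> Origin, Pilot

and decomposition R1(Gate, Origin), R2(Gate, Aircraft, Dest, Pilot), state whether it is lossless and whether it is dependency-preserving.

Lossless test: (Gate)⁺ = {Gate, Aircraft, Origin, Pilot}, which contains all of one fragment — lossless.
Dependency preservation: the restricted closure of {Dest} across the fragments never reaches {Origin}, so Dest → Origin cannot be enforced without a join — not preserved.

lossless but not dependency-preserving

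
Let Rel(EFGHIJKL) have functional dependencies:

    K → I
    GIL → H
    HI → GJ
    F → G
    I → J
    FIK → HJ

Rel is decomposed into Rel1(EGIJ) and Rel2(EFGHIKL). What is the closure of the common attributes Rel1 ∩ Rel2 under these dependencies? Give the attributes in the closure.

Rel1 ∩ Rel2 = {EGI}.
I → J applies, adding J
Closure: {EGIJ}.

EGIJ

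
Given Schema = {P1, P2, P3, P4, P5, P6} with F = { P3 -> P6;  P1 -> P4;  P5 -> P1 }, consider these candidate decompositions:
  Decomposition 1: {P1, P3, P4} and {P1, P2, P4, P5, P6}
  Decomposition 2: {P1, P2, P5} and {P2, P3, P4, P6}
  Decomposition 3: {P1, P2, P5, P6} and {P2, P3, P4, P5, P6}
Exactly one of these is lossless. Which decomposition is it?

Decomposition 3

Decomposition 1: common = {P1, P4}, closure = {P1, P4} → lossy.
Decomposition 2: common = {P2}, closure = {P2} → lossy.
Decomposition 3: common = {P2, P5, P6}, closure = {P1, P2, P4, P5, P6} → lossless.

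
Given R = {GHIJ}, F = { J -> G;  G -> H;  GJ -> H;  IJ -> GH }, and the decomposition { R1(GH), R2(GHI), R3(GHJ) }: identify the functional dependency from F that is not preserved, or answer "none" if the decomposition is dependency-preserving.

none

J → G lies within R3.
G → H lies within R1.
GJ → H lies within R3.
IJ → GH: restricted closure across fragments reaches GH.
Every dependency is enforceable on the fragments, so the decomposition is dependency-preserving.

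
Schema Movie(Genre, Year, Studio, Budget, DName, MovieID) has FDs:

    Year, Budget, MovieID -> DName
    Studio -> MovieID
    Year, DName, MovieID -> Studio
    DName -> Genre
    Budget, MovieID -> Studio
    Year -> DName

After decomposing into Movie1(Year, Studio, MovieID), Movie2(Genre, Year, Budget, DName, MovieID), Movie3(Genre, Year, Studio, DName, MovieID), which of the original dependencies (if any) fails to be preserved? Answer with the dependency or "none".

Check Budget, MovieID → Studio: no single fragment contains all of {Studio, Budget, MovieID}, and the restricted closure of {Budget, MovieID} across the fragments never reaches {Studio}.
Year, Budget, MovieID → DName is preserved.
Studio → MovieID is preserved.
Year, DName, MovieID → Studio is preserved.
DName → Genre is preserved.
Year → DName is preserved.

Budget, MovieID -> Studio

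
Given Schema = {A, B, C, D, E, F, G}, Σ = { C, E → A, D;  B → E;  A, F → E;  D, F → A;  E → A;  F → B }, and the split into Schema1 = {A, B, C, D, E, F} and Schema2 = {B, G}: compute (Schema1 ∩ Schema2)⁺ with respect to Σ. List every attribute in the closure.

Schema1 ∩ Schema2 = {B}.
B → E applies, adding E
E → A applies, adding A
Closure: {A, B, E}.

A, B, E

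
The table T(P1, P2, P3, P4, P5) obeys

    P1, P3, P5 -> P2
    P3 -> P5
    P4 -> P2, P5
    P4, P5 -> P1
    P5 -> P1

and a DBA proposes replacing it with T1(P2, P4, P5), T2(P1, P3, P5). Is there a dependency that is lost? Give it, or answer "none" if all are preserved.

Check P1, P3, P5 → P2: no single fragment contains all of {P1, P2, P3, P5}, and the restricted closure of {P1, P3, P5} across the fragments never reaches {P2}.
P3 → P5 is preserved.
P4 → P2, P5 is preserved.
P4, P5 → P1 is preserved.
P5 → P1 is preserved.

P1, P3, P5 -> P2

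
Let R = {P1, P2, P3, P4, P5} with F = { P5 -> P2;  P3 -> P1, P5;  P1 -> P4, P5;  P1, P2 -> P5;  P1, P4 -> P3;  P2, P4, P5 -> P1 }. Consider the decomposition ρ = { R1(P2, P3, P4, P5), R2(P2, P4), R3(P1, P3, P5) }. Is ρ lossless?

Yes

Chase test. Columns are P1, P2, P3, P4, P5; row i has aⱼ where attribute j ∈ Ri, else bᵢⱼ.
Initial tableau (one row per fragment):
  row 1: b11 a2 a3 a4 a5
  row 2: b21 a2 b23 a4 b25
  row 3: a1 b32 a3 b34 a5
Rows 1 and 3 agree on P5; apply P5→P2 and equate their P2 entries.
Rows 1 and 3 agree on P3; apply P3→P1, P5 and equate their P1, P5 entries.
Rows 1 and 3 agree on P1; apply P1→P4, P5 and equate their P4, P5 entries.
Row 1 is now all distinguished symbols — the join is lossless.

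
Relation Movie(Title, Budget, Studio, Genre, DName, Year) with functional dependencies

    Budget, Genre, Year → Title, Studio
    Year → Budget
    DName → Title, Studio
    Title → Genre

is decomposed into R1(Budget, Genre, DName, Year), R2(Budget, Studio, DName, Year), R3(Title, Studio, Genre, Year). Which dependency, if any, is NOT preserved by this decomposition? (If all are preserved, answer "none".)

DName → Title, Studio

Check DName → Title, Studio: no single fragment contains all of {Title, Studio, DName}, and the restricted closure of {DName} across the fragments never reaches {Title, Studio}.
Budget, Genre, Year → Title, Studio is preserved.
Year → Budget is preserved.
Title → Genre is preserved.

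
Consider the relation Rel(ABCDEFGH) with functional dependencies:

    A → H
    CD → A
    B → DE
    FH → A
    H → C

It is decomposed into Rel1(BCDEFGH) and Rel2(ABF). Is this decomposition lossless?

No

Common attributes: Rel1 ∩ Rel2 = {BF}.
Closure of {BF}: B → DE applies, adding DE. So (BF)⁺ = {BDEF}.
The closure contains neither all of Rel1 = {BCDEFGH} nor all of Rel2 = {ABF}, so the common attributes are not a superkey of either fragment. The join is lossy.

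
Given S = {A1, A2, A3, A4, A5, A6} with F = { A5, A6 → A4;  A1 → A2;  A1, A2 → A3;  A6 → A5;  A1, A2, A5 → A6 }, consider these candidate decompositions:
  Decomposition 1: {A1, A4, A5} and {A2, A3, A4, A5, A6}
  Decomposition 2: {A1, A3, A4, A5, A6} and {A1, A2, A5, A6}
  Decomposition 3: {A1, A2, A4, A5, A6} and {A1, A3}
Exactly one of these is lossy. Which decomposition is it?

Decomposition 1

Decomposition 1: common = {A4, A5}, closure = {A4, A5} → lossy.
Decomposition 2: common = {A1, A5, A6}, closure = {A1, A2, A3, A4, A5, A6} → lossless.
Decomposition 3: common = {A1}, closure = {A1, A2, A3} → lossless.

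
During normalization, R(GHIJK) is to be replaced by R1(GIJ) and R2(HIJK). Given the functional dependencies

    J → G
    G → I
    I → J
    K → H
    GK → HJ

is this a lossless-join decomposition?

Common attributes: R1 ∩ R2 = {IJ}.
Closure of {IJ}: J → G applies, adding G. So (IJ)⁺ = {GIJ}.
This closure contains every attribute of R1, so R1 ∩ R2 → R1. The join is lossless.

Yes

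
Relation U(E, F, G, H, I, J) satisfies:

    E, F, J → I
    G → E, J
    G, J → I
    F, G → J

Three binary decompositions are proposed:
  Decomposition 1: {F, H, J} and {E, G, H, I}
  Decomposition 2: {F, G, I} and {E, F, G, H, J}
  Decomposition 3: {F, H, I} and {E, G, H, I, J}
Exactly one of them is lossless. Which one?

Decomposition 2

Decomposition 1: common = {H}, closure = {H} → lossy.
Decomposition 2: common = {F, G}, closure = {E, F, G, I, J} → lossless.
Decomposition 3: common = {H, I}, closure = {H, I} → lossy.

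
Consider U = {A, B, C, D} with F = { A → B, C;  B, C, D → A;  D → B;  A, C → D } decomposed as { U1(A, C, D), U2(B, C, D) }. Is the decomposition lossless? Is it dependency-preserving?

lossless and dependency-preserving

Lossless test: (C, D)⁺ = {A, B, C, D}, which contains all of one fragment — lossless.
Dependency preservation: A → B, C; B, C, D → A are not contained in any single fragment, but the restricted closure of each left-hand side across the fragments still reaches the right-hand side; the remaining FDs each lie inside some fragment. All dependencies are preserved.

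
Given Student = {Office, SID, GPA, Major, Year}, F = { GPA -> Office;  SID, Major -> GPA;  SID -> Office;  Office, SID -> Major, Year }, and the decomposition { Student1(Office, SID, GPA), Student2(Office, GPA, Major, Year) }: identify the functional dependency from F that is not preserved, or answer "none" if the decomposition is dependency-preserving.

Office, SID -> Major, Year

Check Office, SID → Major, Year: no single fragment contains all of {Office, SID, Major, Year}, and the restricted closure of {Office, SID} across the fragments never reaches {Major, Year}.
GPA → Office is preserved.
SID, Major → GPA is preserved.
SID → Office is preserved.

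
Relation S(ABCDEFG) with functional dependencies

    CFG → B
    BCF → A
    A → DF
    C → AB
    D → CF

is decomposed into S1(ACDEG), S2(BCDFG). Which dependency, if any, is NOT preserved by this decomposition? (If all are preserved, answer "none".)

none

CFG → B lies within S2.
BCF → A: restricted closure across fragments reaches A.
A → DF: restricted closure across fragments reaches DF.
C → AB: restricted closure across fragments reaches AB.
D → CF lies within S2.
Every dependency is enforceable on the fragments, so the decomposition is dependency-preserving.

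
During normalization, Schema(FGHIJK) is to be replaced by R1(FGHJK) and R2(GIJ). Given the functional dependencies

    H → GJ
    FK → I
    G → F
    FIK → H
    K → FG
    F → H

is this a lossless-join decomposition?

No

Common attributes: R1 ∩ R2 = {GJ}.
Closure of {GJ}: G → F applies, adding F; F → H applies, adding H. So (GJ)⁺ = {FGHJ}.
The closure contains neither all of R1 = {FGHJK} nor all of R2 = {GIJ}, so the common attributes are not a superkey of either fragment. The join is lossy.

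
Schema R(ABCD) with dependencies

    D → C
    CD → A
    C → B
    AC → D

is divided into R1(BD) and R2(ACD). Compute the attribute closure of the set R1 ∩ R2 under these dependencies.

R1 ∩ R2 = {D}.
D → C applies, adding C
CD → A applies, adding A
C → B applies, adding B
Closure: {ABCD}.

ABCD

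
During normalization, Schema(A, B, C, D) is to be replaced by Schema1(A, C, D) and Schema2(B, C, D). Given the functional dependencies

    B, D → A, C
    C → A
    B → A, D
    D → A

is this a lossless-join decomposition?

Yes

Common attributes: Schema1 ∩ Schema2 = {C, D}.
Closure of {C, D}: C → A applies, adding A. So (C, D)⁺ = {A, C, D}.
This closure contains every attribute of Schema1, so Schema1 ∩ Schema2 → Schema1. The join is lossless.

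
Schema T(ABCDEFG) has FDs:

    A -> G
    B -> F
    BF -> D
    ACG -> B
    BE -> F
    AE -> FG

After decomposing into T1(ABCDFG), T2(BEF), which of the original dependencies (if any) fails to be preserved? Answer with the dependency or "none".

Check AE → FG: no single fragment contains all of {AEFG}, and the restricted closure of {AE} across the fragments never reaches {FG}.
A → G is preserved.
B → F is preserved.
BF → D is preserved.
ACG → B is preserved.
BE → F is preserved.

AE -> FG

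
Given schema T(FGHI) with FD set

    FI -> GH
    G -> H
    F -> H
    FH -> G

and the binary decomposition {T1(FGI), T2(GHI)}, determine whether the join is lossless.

Yes

Common attributes: T1 ∩ T2 = {GI}.
Closure of {GI}: G → H applies, adding H. So (GI)⁺ = {GHI}.
This closure contains every attribute of T2, so T1 ∩ T2 → T2. The join is lossless.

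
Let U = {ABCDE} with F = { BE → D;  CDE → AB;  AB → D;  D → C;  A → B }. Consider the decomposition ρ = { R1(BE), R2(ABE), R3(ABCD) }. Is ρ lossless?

Chase test. Columns are ABCDE; row i has aⱼ where attribute j ∈ Ri, else bᵢⱼ.
Initial tableau (one row per fragment):
  row 1: b11 a2 b13 b14 a5
  row 2: a1 a2 b23 b24 a5
  row 3: a1 a2 a3 a4 b35
Rows 1 and 2 agree on BE; apply BE→D and equate their D entries.
Rows 2 and 3 agree on AB; apply AB→D and equate their D entries.
Rows 1 and 2 agree on D; apply D→C and equate their C entries.
Rows 1 and 3 agree on D; apply D→C and equate their C entries.
Rows 1 and 2 agree on CDE; apply CDE→AB and equate their AB entries.
Row 1 is now all distinguished symbols — the join is lossless.

Yes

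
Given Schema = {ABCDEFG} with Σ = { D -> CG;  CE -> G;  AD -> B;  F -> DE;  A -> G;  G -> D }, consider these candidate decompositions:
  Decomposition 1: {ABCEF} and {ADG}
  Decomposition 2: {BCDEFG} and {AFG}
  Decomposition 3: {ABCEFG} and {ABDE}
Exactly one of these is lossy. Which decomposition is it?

Decomposition 1: common = {A}, closure = {ABCDG} → lossless.
Decomposition 2: common = {FG}, closure = {CDEFG} → lossy.
Decomposition 3: common = {ABE}, closure = {ABCDEG} → lossless.

Decomposition 2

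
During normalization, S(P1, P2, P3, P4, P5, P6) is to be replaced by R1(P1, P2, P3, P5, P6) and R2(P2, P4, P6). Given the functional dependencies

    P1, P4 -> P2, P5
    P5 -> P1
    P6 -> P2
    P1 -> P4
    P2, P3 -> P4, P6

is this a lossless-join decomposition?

Common attributes: R1 ∩ R2 = {P2, P6}.
No dependency enlarges {P2, P6}, so (P2, P6)⁺ = {P2, P6}.
The closure contains neither all of R1 = {P1, P2, P3, P5, P6} nor all of R2 = {P2, P4, P6}, so the common attributes are not a superkey of either fragment. The join is lossy.

No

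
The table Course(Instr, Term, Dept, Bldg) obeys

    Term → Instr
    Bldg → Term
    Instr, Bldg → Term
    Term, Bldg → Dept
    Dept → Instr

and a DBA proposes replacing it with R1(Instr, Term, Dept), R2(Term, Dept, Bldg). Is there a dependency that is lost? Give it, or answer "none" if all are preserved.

none

Term → Instr lies within R1.
Bldg → Term lies within R2.
Instr, Bldg → Term: restricted closure across fragments reaches Term.
Term, Bldg → Dept lies within R2.
Dept → Instr lies within R1.
Every dependency is enforceable on the fragments, so the decomposition is dependency-preserving.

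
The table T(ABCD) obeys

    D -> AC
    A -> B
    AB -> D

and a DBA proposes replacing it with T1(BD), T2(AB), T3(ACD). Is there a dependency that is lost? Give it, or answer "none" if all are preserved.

none

D → AC lies within T3.
A → B lies within T2.
AB → D: restricted closure across fragments reaches D.
Every dependency is enforceable on the fragments, so the decomposition is dependency-preserving.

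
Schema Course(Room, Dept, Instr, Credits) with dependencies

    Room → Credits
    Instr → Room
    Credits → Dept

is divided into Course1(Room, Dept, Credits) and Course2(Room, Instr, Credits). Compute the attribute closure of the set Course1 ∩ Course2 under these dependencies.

Room, Dept, Credits

Course1 ∩ Course2 = {Room, Credits}.
Credits → Dept applies, adding Dept
Closure: {Room, Dept, Credits}.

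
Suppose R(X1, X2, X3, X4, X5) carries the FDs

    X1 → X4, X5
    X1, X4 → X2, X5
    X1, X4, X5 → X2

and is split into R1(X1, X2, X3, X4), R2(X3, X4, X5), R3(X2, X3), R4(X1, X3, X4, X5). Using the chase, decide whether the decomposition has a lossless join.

Chase test. Columns are X1, X2, X3, X4, X5; row i has aⱼ where attribute j ∈ Ri, else bᵢⱼ.
Initial tableau (one row per fragment):
  row 1: a1 a2 a3 a4 b15
  row 2: b21 b22 a3 a4 a5
  row 3: b31 a2 a3 b34 b35
  row 4: a1 b42 a3 a4 a5
Rows 1 and 4 agree on X1; apply X1→X4, X5 and equate their X4, X5 entries.
Rows 1 and 4 agree on X1, X4; apply X1, X4→X2, X5 and equate their X2, X5 entries.
Row 1 is now all distinguished symbols — the join is lossless.

Yes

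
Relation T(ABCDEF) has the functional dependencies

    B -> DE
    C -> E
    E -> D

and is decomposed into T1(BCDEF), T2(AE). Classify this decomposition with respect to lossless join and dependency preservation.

Lossless test: (E)⁺ = {DE}, which is a superkey of neither fragment — lossy.
Dependency preservation: every FD's attributes lie within a single fragment, so each can be enforced locally — preserved.

lossy but dependency-preserving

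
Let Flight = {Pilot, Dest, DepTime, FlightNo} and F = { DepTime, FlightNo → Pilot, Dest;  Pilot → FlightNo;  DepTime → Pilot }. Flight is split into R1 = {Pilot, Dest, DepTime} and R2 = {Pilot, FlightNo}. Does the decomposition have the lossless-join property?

Yes

Common attributes: R1 ∩ R2 = {Pilot}.
Closure of {Pilot}: Pilot → FlightNo applies, adding FlightNo. So (Pilot)⁺ = {Pilot, FlightNo}.
This closure contains every attribute of R2, so R1 ∩ R2 → R2. The join is lossless.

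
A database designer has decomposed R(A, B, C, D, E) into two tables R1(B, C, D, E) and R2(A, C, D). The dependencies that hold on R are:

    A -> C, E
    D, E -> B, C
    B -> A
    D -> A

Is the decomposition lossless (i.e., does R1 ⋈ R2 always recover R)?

Common attributes: R1 ∩ R2 = {C, D}.
Closure of {C, D}: D → A applies, adding A; A → C, E applies, adding E; D, E → B, C applies, adding B. So (C, D)⁺ = {A, B, C, D, E}.
This closure contains every attribute of R1, so R1 ∩ R2 → R1. The join is lossless.

Yes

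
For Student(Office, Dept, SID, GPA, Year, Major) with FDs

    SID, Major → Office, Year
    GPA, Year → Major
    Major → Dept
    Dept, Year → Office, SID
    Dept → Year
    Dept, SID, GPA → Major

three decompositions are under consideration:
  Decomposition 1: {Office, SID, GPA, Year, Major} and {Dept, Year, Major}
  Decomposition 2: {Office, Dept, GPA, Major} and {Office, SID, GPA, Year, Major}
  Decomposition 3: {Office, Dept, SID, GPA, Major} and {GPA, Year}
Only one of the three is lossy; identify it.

Decomposition 1: common = {Year, Major}, closure = {Office, Dept, SID, Year, Major} → lossless.
Decomposition 2: common = {Office, GPA, Major}, closure = {Office, Dept, SID, GPA, Year, Major} → lossless.
Decomposition 3: common = {GPA}, closure = {GPA} → lossy.

Decomposition 3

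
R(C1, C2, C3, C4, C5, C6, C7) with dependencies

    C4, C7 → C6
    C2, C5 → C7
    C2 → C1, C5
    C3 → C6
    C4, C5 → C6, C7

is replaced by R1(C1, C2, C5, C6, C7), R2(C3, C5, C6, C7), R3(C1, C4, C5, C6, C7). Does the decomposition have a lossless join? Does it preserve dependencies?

Lossless test (chase): applying each FD to every pair of rows produces no changes in the tableau, so no row becomes fully distinguished — the join is lossy.
Dependency preservation: every FD's attributes lie within a single fragment, so each can be enforced locally — preserved.

lossy but dependency-preserving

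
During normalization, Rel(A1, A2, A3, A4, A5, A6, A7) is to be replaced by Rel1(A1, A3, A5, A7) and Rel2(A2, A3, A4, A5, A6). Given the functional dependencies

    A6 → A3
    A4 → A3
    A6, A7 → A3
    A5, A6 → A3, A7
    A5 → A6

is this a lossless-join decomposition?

Common attributes: Rel1 ∩ Rel2 = {A3, A5}.
Closure of {A3, A5}: A5 → A6 applies, adding A6; A5, A6 → A3, A7 applies, adding A7. So (A3, A5)⁺ = {A3, A5, A6, A7}.
The closure contains neither all of Rel1 = {A1, A3, A5, A7} nor all of Rel2 = {A2, A3, A4, A5, A6}, so the common attributes are not a superkey of either fragment. The join is lossy.

No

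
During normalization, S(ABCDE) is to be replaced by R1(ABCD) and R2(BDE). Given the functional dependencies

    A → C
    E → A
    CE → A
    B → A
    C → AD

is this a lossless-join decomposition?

Yes

Common attributes: R1 ∩ R2 = {BD}.
Closure of {BD}: B → A applies, adding A; A → C applies, adding C. So (BD)⁺ = {ABCD}.
This closure contains every attribute of R1, so R1 ∩ R2 → R1. The join is lossless.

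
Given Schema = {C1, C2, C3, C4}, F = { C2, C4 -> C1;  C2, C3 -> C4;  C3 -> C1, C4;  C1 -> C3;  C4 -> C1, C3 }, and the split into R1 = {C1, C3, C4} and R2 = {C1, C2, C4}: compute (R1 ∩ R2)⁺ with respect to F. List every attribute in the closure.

R1 ∩ R2 = {C1, C4}.
C1 → C3 applies, adding C3
Closure: {C1, C3, C4}.

C1, C3, C4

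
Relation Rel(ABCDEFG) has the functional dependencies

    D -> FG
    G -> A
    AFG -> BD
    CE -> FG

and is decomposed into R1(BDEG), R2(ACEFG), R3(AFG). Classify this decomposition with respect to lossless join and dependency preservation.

Lossless test (chase): Rows 1 and 2 agree on G; apply G→A and equate their A entries. Rows 2 and 3 agree on AFG; apply AFG→BD and equate their BD entries. No row becomes fully distinguished — the join is lossy.
Dependency preservation: the restricted closure of {D} across the fragments never reaches {FG}, so D → FG cannot be enforced without a join — not preserved.

lossy and not dependency-preserving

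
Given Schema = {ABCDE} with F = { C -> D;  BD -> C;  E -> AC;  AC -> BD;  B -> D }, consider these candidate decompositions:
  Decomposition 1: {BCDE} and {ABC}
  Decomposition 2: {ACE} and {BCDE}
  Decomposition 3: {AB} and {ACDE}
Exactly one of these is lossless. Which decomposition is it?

Decomposition 1: common = {BC}, closure = {BCD} → lossy.
Decomposition 2: common = {CE}, closure = {ABCDE} → lossless.
Decomposition 3: common = {A}, closure = {A} → lossy.

Decomposition 2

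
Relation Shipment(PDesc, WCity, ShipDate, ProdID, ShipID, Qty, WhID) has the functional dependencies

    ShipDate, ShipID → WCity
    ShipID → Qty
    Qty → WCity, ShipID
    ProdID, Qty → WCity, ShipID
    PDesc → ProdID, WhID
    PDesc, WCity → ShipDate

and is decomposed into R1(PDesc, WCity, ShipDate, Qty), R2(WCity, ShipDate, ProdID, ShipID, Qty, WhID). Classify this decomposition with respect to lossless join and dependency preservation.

Lossless test: (WCity, ShipDate, Qty)⁺ = {WCity, ShipDate, ShipID, Qty}, which is a superkey of neither fragment — lossy.
Dependency preservation: the restricted closure of {PDesc} across the fragments never reaches {ProdID, WhID}, so PDesc → ProdID, WhID cannot be enforced without a join — not preserved.

lossy and not dependency-preserving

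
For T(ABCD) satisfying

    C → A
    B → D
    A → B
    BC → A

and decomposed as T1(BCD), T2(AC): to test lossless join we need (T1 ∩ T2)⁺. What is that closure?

ABCD

T1 ∩ T2 = {C}.
C → A applies, adding A
A → B applies, adding B
B → D applies, adding D
Closure: {ABCD}.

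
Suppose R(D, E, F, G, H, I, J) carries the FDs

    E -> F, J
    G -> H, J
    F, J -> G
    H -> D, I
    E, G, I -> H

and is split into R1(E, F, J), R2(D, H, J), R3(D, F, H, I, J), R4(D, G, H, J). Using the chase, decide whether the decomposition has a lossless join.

No

Chase test. Columns are D, E, F, G, H, I, J; row i has aⱼ where attribute j ∈ Ri, else bᵢⱼ.
Initial tableau (one row per fragment):
  row 1: b11 a2 a3 b14 b15 b16 a7
  row 2: a1 b22 b23 b24 a5 b26 a7
  row 3: a1 b32 a3 b34 a5 a6 a7
  row 4: a1 b42 b43 a4 a5 b46 a7
Rows 1 and 3 agree on F, J; apply F, J→G and equate their G entries.
Rows 2 and 3 agree on H; apply H→D, I and equate their D, I entries.
Rows 2 and 4 agree on H; apply H→D, I and equate their D, I entries.
Rows 1 and 3 agree on G; apply G→H, J and equate their H, J entries.
Rows 1 and 2 agree on H; apply H→D, I and equate their D, I entries.
No row becomes fully distinguished — the join is lossy.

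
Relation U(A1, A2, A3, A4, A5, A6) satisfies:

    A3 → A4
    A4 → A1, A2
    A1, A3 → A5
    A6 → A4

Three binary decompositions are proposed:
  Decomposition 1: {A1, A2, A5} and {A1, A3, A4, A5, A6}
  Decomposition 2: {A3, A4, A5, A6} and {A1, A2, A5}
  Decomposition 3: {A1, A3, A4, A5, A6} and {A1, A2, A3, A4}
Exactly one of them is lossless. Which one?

Decomposition 1: common = {A1, A5}, closure = {A1, A5} → lossy.
Decomposition 2: common = {A5}, closure = {A5} → lossy.
Decomposition 3: common = {A1, A3, A4}, closure = {A1, A2, A3, A4, A5} → lossless.

Decomposition 3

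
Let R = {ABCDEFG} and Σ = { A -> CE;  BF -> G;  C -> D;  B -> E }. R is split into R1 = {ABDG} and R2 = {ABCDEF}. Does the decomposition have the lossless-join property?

No

Common attributes: R1 ∩ R2 = {ABD}.
Closure of {ABD}: A → CE applies, adding CE. So (ABD)⁺ = {ABCDE}.
The closure contains neither all of R1 = {ABDG} nor all of R2 = {ABCDEF}, so the common attributes are not a superkey of either fragment. The join is lossy.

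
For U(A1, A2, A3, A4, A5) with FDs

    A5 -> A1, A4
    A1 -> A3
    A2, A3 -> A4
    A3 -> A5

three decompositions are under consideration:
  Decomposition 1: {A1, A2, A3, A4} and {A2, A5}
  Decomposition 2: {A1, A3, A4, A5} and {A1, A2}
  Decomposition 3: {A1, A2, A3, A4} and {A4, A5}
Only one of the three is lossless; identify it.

Decomposition 2

Decomposition 1: common = {A2}, closure = {A2} → lossy.
Decomposition 2: common = {A1}, closure = {A1, A3, A4, A5} → lossless.
Decomposition 3: common = {A4}, closure = {A4} → lossy.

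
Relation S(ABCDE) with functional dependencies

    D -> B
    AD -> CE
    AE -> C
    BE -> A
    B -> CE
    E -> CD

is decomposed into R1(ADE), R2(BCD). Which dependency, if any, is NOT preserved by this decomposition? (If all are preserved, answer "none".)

none

D → B lies within R2.
AD → CE: restricted closure across fragments reaches CE.
AE → C: restricted closure across fragments reaches C.
BE → A: restricted closure across fragments reaches A.
B → CE: restricted closure across fragments reaches CE.
E → CD: restricted closure across fragments reaches CD.
Every dependency is enforceable on the fragments, so the decomposition is dependency-preserving.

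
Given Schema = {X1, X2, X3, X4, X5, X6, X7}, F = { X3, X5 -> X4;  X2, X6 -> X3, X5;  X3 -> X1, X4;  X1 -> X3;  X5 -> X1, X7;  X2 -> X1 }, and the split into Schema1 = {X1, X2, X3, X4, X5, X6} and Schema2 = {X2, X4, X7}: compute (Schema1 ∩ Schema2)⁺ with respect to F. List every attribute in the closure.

X1, X2, X3, X4

Schema1 ∩ Schema2 = {X2, X4}.
X2 → X1 applies, adding X1
X1 → X3 applies, adding X3
Closure: {X1, X2, X3, X4}.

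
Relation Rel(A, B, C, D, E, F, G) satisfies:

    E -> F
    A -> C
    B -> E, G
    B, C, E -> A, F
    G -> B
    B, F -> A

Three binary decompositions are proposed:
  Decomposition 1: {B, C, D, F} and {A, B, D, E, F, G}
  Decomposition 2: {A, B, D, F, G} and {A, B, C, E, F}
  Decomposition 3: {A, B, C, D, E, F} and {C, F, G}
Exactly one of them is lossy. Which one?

Decomposition 1: common = {B, D, F}, closure = {A, B, C, D, E, F, G} → lossless.
Decomposition 2: common = {A, B, F}, closure = {A, B, C, E, F, G} → lossless.
Decomposition 3: common = {C, F}, closure = {C, F} → lossy.

Decomposition 3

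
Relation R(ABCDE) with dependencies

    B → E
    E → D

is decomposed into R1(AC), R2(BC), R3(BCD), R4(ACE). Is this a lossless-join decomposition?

Chase test. Columns are ABCDE; row i has aⱼ where attribute j ∈ Ri, else bᵢⱼ.
Initial tableau (one row per fragment):
  row 1: a1 b12 a3 b14 b15
  row 2: b21 a2 a3 b24 b25
  row 3: b31 a2 a3 a4 b35
  row 4: a1 b42 a3 b44 a5
Rows 2 and 3 agree on B; apply B→E and equate their E entries.
Rows 2 and 3 agree on E; apply E→D and equate their D entries.
No row becomes fully distinguished — the join is lossy.

No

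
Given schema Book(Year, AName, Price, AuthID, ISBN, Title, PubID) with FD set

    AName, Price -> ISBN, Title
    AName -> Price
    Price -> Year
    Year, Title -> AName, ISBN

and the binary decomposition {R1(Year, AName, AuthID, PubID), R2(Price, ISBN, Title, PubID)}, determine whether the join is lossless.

No

Common attributes: R1 ∩ R2 = {PubID}.
No dependency enlarges {PubID}, so (PubID)⁺ = {PubID}.
The closure contains neither all of R1 = {Year, AName, AuthID, PubID} nor all of R2 = {Price, ISBN, Title, PubID}, so the common attributes are not a superkey of either fragment. The join is lossy.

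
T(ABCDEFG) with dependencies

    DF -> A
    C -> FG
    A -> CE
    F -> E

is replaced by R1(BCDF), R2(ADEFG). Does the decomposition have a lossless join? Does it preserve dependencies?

Lossless test: (DF)⁺ = {ACDEFG}, which contains all of one fragment — lossless.
Dependency preservation: the restricted closure of {C} across the fragments never reaches {FG}, so C → FG cannot be enforced without a join — not preserved.

lossless but not dependency-preserving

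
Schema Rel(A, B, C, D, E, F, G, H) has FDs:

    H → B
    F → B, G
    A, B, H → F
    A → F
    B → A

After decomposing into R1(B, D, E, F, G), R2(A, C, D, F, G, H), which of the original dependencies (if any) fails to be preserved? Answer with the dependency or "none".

H → B: restricted closure across fragments reaches B.
F → B, G lies within R1.
A, B, H → F: restricted closure across fragments reaches F.
A → F lies within R2.
B → A: restricted closure across fragments reaches A.
Every dependency is enforceable on the fragments, so the decomposition is dependency-preserving.

none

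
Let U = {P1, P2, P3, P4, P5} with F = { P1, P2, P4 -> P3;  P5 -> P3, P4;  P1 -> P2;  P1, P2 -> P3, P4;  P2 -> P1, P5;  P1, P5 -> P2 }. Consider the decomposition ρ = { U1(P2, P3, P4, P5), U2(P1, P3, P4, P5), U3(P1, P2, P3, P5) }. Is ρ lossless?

Chase test. Columns are P1, P2, P3, P4, P5; row i has aⱼ where attribute j ∈ Ui, else bᵢⱼ.
Initial tableau (one row per fragment):
  row 1: b11 a2 a3 a4 a5
  row 2: a1 b22 a3 a4 a5
  row 3: a1 a2 a3 b34 a5
Rows 1 and 3 agree on P5; apply P5→P3, P4 and equate their P3, P4 entries.
Rows 2 and 3 agree on P1; apply P1→P2 and equate their P2 entries.
Rows 1 and 2 agree on P2; apply P2→P1, P5 and equate their P1, P5 entries.
Row 1 is now all distinguished symbols — the join is lossless.

Yes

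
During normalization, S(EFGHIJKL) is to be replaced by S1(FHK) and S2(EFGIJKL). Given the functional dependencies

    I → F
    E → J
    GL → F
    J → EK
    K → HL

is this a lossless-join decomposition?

Yes

Common attributes: S1 ∩ S2 = {FK}.
Closure of {FK}: K → HL applies, adding HL. So (FK)⁺ = {FHKL}.
This closure contains every attribute of S1, so S1 ∩ S2 → S1. The join is lossless.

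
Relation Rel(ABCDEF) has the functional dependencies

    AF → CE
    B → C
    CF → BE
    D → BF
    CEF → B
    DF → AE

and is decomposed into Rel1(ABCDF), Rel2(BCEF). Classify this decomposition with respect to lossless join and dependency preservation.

Lossless test: (BCF)⁺ = {BCEF}, which contains all of one fragment — lossless.
Dependency preservation: AF → CE; DF → AE are not contained in any single fragment, but the restricted closure of each left-hand side across the fragments still reaches the right-hand side; the remaining FDs each lie inside some fragment. All dependencies are preserved.

lossless and dependency-preserving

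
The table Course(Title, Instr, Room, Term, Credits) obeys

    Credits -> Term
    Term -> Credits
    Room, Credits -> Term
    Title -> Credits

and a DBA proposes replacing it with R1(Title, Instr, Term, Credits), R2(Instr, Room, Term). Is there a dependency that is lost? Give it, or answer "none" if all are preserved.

Credits → Term lies within R1.
Term → Credits lies within R1.
Room, Credits → Term: restricted closure across fragments reaches Term.
Title → Credits lies within R1.
Every dependency is enforceable on the fragments, so the decomposition is dependency-preserving.

none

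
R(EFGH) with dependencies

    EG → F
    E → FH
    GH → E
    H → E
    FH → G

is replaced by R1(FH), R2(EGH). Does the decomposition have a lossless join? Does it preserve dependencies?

lossless and dependency-preserving

Lossless test: (H)⁺ = {EFGH}, which contains all of one fragment — lossless.
Dependency preservation: EG → F; E → FH; FH → G are not contained in any single fragment, but the restricted closure of each left-hand side across the fragments still reaches the right-hand side; the remaining FDs each lie inside some fragment. All dependencies are preserved.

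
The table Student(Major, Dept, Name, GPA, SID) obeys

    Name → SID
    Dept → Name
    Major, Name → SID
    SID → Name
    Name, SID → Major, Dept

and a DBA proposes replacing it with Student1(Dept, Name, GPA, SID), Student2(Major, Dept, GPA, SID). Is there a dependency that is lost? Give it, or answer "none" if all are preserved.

Name → SID lies within Student1.
Dept → Name lies within Student1.
Major, Name → SID: restricted closure across fragments reaches SID.
SID → Name lies within Student1.
Name, SID → Major, Dept: restricted closure across fragments reaches Major, Dept.
Every dependency is enforceable on the fragments, so the decomposition is dependency-preserving.

none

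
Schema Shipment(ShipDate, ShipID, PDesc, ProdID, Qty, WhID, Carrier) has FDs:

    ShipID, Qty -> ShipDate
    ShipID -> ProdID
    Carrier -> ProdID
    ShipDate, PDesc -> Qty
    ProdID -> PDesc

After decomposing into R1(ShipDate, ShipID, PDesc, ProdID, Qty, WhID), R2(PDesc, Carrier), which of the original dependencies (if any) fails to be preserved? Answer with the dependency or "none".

Check Carrier → ProdID: no single fragment contains all of {ProdID, Carrier}, and the restricted closure of {Carrier} across the fragments never reaches {ProdID}.
ShipID, Qty → ShipDate is preserved.
ShipID → ProdID is preserved.
ShipDate, PDesc → Qty is preserved.
ProdID → PDesc is preserved.

Carrier -> ProdID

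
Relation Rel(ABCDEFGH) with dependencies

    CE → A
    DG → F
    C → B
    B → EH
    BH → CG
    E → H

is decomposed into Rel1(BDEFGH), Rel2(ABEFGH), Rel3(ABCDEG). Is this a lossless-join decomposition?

Yes

Chase test. Columns are ABCDEFGH; row i has aⱼ where attribute j ∈ Reli, else bᵢⱼ.
Initial tableau (one row per fragment):
  row 1: b11 a2 b13 a4 a5 a6 a7 a8
  row 2: a1 a2 b23 b24 a5 a6 a7 a8
  row 3: a1 a2 a3 a4 a5 b36 a7 b38
Rows 1 and 3 agree on DG; apply DG→F and equate their F entries.
Rows 1 and 3 agree on B; apply B→EH and equate their EH entries.
Rows 1 and 2 agree on BH; apply BH→CG and equate their CG entries.
Rows 1 and 3 agree on BH; apply BH→CG and equate their CG entries.
Rows 1 and 2 agree on CE; apply CE→A and equate their A entries.
Row 1 is now all distinguished symbols — the join is lossless.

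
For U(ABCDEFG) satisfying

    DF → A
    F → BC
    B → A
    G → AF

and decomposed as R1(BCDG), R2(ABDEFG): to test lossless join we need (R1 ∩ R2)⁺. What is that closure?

ABCDFG

R1 ∩ R2 = {BDG}.
B → A applies, adding A
G → AF applies, adding F
F → BC applies, adding C
Closure: {ABCDFG}.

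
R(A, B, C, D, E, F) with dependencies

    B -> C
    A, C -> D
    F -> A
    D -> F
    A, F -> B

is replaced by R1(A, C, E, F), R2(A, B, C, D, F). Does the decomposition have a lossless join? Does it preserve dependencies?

Lossless test: (A, C, F)⁺ = {A, B, C, D, F}, which contains all of one fragment — lossless.
Dependency preservation: every FD's attributes lie within a single fragment, so each can be enforced locally — preserved.

lossless and dependency-preserving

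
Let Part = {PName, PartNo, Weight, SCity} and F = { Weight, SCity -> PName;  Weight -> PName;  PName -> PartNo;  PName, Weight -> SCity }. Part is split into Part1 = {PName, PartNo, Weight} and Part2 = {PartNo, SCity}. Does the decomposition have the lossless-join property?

Common attributes: Part1 ∩ Part2 = {PartNo}.
No dependency enlarges {PartNo}, so (PartNo)⁺ = {PartNo}.
The closure contains neither all of Part1 = {PName, PartNo, Weight} nor all of Part2 = {PartNo, SCity}, so the common attributes are not a superkey of either fragment. The join is lossy.

No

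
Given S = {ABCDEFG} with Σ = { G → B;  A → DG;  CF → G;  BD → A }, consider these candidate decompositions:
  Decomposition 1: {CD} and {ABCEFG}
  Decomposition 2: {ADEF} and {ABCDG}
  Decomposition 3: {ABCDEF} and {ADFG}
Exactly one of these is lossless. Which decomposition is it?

Decomposition 3

Decomposition 1: common = {C}, closure = {C} → lossy.
Decomposition 2: common = {AD}, closure = {ABDG} → lossy.
Decomposition 3: common = {ADF}, closure = {ABDFG} → lossless.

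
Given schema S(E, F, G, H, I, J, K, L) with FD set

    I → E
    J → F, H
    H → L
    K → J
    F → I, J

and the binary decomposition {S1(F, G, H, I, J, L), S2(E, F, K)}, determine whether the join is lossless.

No

Common attributes: S1 ∩ S2 = {F}.
Closure of {F}: F → I, J applies, adding I, J; I → E applies, adding E; J → F, H applies, adding H; H → L applies, adding L. So (F)⁺ = {E, F, H, I, J, L}.
The closure contains neither all of S1 = {F, G, H, I, J, L} nor all of S2 = {E, F, K}, so the common attributes are not a superkey of either fragment. The join is lossy.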